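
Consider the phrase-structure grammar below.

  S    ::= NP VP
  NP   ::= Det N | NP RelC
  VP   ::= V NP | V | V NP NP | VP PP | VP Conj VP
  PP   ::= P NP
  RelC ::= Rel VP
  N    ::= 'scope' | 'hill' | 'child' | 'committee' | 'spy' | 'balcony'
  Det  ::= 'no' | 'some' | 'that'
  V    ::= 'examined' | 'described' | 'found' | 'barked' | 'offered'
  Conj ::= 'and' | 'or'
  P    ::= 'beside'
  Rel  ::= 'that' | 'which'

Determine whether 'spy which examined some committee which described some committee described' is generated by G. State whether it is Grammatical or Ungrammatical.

Ungrammatical

For S → NP VP, no prefix of the string parses as an NP.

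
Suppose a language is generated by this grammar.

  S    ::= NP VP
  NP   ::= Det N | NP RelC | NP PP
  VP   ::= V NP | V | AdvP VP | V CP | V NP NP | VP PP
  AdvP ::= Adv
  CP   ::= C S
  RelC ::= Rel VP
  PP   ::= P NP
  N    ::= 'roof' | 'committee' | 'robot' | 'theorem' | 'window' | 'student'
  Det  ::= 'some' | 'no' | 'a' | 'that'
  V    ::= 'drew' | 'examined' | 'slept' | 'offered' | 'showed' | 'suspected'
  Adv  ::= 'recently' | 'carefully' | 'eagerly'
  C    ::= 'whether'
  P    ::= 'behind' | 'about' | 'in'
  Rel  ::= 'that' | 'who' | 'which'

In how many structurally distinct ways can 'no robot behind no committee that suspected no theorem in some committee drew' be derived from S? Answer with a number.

7

Two of the 7 distinct bracketings:
[S [NP [NP [NP [Det no] [N robot]] [PP [P behind] [NP [Det no] [N committee]]]] [RelC [Rel that] [VP [V suspected] [NP [NP [Det no] [N theorem]] [PP [P in] [NP [Det some] [N committee]]]]]]] [VP [V drew]]]
[S [NP [NP [NP [Det no] [N robot]] [PP [P behind] [NP [Det no] [N committee]]]] [RelC [Rel that] [VP [VP [V suspected] [NP [Det no] [N theorem]]] [PP [P in] [NP [Det some] [N committee]]]]]] [VP [V drew]]]
The difference turns on whether VP → VP PP is used at the relevant span, versus an alternative expansion of VP.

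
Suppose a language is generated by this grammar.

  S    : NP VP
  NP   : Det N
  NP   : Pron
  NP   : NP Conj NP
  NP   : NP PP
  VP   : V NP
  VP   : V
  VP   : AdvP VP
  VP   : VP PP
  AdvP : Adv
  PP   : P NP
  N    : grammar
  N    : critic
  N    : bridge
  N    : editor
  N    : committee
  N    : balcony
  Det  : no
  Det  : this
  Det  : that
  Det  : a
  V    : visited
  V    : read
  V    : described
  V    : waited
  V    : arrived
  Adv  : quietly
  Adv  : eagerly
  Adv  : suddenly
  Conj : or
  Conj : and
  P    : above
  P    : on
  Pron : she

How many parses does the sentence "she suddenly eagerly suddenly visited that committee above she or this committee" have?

Two of the 6 distinct bracketings:
[S [NP [Pron she]] [VP [AdvP [Adv suddenly]] [VP [AdvP [Adv eagerly]] [VP [AdvP [Adv suddenly]] [VP [V visited] [NP [NP [NP [Det that] [N committee]] [PP [P above] [NP [Pron she]]]] [Conj or] [NP [Det this] [N committee]]]]]]]]
[S [NP [Pron she]] [VP [AdvP [Adv suddenly]] [VP [AdvP [Adv eagerly]] [VP [AdvP [Adv suddenly]] [VP [V visited] [NP [NP [Det that] [N committee]] [PP [P above] [NP [NP [Pron she]] [Conj or] [NP [Det this] [N committee]]]]]]]]]]
The trees differ in how a recursive rule is bracketed over the same span.

6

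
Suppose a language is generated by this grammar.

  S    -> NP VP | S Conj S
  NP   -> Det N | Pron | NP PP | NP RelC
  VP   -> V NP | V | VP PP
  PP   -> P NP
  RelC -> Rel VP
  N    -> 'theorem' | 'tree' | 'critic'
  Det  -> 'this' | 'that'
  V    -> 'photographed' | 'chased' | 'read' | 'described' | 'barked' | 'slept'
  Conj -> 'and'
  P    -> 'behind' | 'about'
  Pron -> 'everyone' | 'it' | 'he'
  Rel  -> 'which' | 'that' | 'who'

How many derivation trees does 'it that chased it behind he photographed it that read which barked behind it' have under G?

Two of the 9 distinct bracketings:
[S [NP [NP [NP [Pron it]] [RelC [Rel that] [VP [V chased] [NP [Pron it]]]]] [PP [P behind] [NP [Pron he]]]] [VP [V photographed] [NP [NP [NP [NP [Pron it]] [RelC [Rel that] [VP [V read]]]] [RelC [Rel which] [VP [V barked]]]] [PP [P behind] [NP [Pron it]]]]]]
[S [NP [NP [NP [Pron it]] [RelC [Rel that] [VP [V chased] [NP [Pron it]]]]] [PP [P behind] [NP [Pron he]]]] [VP [V photographed] [NP [NP [NP [Pron it]] [RelC [Rel that] [VP [V read]]]] [RelC [Rel which] [VP [VP [V barked]] [PP [P behind] [NP [Pron it]]]]]]]]
The difference turns on whether VP → VP PP is used at the relevant span, versus an alternative expansion of VP.

9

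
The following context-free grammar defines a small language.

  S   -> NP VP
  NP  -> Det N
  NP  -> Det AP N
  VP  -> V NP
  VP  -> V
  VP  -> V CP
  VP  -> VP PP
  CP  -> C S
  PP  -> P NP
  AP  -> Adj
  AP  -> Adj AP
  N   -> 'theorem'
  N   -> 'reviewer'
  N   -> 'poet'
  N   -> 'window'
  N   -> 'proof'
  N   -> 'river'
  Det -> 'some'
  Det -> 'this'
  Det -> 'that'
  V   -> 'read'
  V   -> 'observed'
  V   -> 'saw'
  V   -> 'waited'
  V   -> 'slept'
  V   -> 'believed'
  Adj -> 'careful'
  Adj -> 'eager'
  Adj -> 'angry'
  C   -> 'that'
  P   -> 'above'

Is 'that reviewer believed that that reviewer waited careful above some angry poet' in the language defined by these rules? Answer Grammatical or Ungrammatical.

A V word can never sit immediately before an Adj word in any string this grammar generates, so the substring 'waited careful' rules out a derivation.

Ungrammatical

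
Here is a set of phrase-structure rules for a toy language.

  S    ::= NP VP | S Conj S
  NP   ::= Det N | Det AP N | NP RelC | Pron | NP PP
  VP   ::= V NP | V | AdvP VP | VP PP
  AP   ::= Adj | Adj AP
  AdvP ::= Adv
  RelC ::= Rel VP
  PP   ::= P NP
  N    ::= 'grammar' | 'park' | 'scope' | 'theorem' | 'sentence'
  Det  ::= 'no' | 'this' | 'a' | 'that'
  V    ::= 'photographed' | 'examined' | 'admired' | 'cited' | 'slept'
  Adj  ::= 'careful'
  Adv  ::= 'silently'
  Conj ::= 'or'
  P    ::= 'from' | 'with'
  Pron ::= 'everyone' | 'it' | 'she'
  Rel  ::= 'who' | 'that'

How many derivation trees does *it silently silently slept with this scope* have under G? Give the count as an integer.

Two of the 3 distinct bracketings:
[S [NP [Pron it]] [VP [AdvP [Adv silently]] [VP [AdvP [Adv silently]] [VP [VP [V slept]] [PP [P with] [NP [Det this] [N scope]]]]]]]
[S [NP [Pron it]] [VP [AdvP [Adv silently]] [VP [VP [AdvP [Adv silently]] [VP [V slept]]] [PP [P with] [NP [Det this] [N scope]]]]]]
The trees differ in how a recursive rule is bracketed over the same span.

3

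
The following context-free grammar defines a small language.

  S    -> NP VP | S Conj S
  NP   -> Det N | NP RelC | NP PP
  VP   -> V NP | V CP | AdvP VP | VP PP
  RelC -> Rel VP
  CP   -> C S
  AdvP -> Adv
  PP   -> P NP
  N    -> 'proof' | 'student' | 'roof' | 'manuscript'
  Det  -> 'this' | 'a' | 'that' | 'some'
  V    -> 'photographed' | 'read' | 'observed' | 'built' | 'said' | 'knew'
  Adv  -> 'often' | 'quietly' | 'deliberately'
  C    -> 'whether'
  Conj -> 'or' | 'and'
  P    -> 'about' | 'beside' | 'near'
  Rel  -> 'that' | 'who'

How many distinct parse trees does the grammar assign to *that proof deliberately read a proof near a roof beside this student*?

9

Two of the 9 distinct bracketings:
[S [NP [Det that] [N proof]] [VP [AdvP [Adv deliberately]] [VP [V read] [NP [NP [Det a] [N proof]] [PP [P near] [NP [NP [Det a] [N roof]] [PP [P beside] [NP [Det this] [N student]]]]]]]]]
[S [NP [Det that] [N proof]] [VP [AdvP [Adv deliberately]] [VP [V read] [NP [NP [NP [Det a] [N proof]] [PP [P near] [NP [Det a] [N roof]]]] [PP [P beside] [NP [Det this] [N student]]]]]]]
The trees differ in how a recursive rule is bracketed over the same span.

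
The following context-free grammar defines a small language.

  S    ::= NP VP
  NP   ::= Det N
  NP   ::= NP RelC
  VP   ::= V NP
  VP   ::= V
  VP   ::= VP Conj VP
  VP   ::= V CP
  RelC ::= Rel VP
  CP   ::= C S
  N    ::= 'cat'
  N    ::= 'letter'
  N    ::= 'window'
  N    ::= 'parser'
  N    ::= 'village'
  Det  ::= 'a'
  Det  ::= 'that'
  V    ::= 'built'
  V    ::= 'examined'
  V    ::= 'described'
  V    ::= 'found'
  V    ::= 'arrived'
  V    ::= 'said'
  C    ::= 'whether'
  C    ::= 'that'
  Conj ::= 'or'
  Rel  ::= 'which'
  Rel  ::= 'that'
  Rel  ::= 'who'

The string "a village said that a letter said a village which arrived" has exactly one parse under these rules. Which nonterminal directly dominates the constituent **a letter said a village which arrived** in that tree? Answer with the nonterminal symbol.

CP

[S [NP [Det a] [N village]] [VP [V said] [CP [C that] [S [NP [Det a] [N letter]] [VP [V said] [NP [NP [Det a] [N village]] [RelC [Rel which] [VP [V arrived]]]]]]]]]
The span 'a letter said a village which arrived' is the S node built by S → NP VP.
Its mother is the CP built by CP → C S.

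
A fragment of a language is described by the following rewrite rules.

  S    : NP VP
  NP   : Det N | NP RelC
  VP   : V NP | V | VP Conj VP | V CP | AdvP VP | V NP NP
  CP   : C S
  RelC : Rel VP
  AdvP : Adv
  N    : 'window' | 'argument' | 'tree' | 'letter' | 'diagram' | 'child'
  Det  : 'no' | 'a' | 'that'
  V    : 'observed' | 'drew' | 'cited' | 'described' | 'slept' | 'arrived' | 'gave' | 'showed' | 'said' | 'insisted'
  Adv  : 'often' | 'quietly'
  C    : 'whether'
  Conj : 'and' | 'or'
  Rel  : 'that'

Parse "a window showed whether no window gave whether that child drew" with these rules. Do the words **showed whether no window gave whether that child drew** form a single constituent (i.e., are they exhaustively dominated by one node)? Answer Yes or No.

Yes

[S [NP [Det a] [N window]] [VP [V showed] [CP [C whether] [S [NP [Det no] [N window]] [VP [V gave] [CP [C whether] [S [NP [Det that] [N child]] [VP [V drew]]]]]]]]]
The words 'showed whether no window gave whether that child drew' are exhaustively dominated by a single VP node (built by VP → V CP), so they form a constituent.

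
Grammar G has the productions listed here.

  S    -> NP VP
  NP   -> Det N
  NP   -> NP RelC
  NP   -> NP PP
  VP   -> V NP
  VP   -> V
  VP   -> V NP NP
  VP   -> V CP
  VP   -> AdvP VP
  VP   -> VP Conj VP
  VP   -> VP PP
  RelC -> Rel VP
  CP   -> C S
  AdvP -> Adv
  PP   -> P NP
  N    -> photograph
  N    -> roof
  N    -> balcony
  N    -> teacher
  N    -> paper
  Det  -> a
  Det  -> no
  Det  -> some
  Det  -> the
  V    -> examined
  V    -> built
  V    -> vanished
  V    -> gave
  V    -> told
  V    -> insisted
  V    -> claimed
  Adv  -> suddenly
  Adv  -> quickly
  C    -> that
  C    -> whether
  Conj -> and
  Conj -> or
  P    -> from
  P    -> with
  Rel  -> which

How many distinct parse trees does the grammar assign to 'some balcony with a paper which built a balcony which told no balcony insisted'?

Two of the 7 distinct bracketings:
[S [NP [NP [NP [Det some] [N balcony]] [PP [P with] [NP [Det a] [N paper]]]] [RelC [Rel which] [VP [V built] [NP [NP [Det a] [N balcony]] [RelC [Rel which] [VP [V told] [NP [Det no] [N balcony]]]]]]]] [VP [V insisted]]]
[S [NP [NP [NP [Det some] [N balcony]] [PP [P with] [NP [Det a] [N paper]]]] [RelC [Rel which] [VP [V built] [NP [NP [Det a] [N balcony]] [RelC [Rel which] [VP [V told]]]] [NP [Det no] [N balcony]]]]] [VP [V insisted]]]
The difference turns on whether VP → V NP is used at the relevant span, versus an alternative expansion of VP.

7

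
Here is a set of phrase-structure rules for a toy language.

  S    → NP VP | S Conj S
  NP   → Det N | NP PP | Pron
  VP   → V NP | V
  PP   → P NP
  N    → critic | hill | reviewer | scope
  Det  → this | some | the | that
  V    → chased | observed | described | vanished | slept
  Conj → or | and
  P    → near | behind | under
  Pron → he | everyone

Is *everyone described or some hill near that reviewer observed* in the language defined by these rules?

[S [S [NP [Pron everyone]] [VP [V described]]] [Conj or] [S [NP [NP [Det some] [N hill]] [PP [P near] [NP [Det that] [N reviewer]]]] [VP [V observed]]]]
The bracketing above is licensed at every node by one of the given productions, with S at the root.

Grammatical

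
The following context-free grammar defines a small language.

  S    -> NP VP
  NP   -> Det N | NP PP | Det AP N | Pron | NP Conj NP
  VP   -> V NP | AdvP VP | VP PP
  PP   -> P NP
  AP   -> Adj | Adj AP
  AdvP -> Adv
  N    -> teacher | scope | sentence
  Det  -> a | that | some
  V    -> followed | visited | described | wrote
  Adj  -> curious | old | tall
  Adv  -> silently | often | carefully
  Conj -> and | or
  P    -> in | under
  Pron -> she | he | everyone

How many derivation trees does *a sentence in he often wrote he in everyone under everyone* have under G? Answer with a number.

Two of the 9 distinct bracketings:
[S [NP [NP [Det a] [N sentence]] [PP [P in] [NP [Pron he]]]] [VP [AdvP [Adv often]] [VP [V wrote] [NP [NP [Pron he]] [PP [P in] [NP [NP [Pron everyone]] [PP [P under] [NP [Pron everyone]]]]]]]]]
[S [NP [NP [Det a] [N sentence]] [PP [P in] [NP [Pron he]]]] [VP [AdvP [Adv often]] [VP [V wrote] [NP [NP [NP [Pron he]] [PP [P in] [NP [Pron everyone]]]] [PP [P under] [NP [Pron everyone]]]]]]]
The trees differ in how a recursive rule is bracketed over the same span.

9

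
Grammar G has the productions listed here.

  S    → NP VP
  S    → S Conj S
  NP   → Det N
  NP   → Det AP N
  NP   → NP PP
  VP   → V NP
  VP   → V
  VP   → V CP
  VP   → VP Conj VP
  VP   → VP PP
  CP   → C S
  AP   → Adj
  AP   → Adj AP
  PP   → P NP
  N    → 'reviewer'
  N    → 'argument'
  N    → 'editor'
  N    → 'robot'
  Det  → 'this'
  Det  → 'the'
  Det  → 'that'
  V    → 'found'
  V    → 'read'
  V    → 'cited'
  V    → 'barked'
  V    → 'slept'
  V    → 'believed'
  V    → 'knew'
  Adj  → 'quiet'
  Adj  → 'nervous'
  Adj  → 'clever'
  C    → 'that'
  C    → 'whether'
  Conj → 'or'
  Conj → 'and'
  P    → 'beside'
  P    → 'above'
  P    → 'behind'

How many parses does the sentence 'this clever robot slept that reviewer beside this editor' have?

The two bracketings:
[S [NP [Det this] [AP [Adj clever]] [N robot]] [VP [V slept] [NP [NP [Det that] [N reviewer]] [PP [P beside] [NP [Det this] [N editor]]]]]]
[S [NP [Det this] [AP [Adj clever]] [N robot]] [VP [VP [V slept] [NP [Det that] [N reviewer]]] [PP [P beside] [NP [Det this] [N editor]]]]]
The difference turns on whether NP → NP PP is used at the relevant span, versus an alternative expansion of NP.

2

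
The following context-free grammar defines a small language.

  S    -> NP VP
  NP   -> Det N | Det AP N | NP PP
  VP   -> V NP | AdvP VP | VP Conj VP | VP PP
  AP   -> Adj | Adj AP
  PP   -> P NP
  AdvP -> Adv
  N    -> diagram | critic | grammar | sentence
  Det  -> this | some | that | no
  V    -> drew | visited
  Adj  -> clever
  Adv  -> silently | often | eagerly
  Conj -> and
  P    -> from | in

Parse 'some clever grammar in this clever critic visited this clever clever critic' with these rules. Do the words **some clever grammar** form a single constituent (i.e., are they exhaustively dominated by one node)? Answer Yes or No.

Yes

[S [NP [NP [Det some] [AP [Adj clever]] [N grammar]] [PP [P in] [NP [Det this] [AP [Adj clever]] [N critic]]]] [VP [V visited] [NP [Det this] [AP [Adj clever] [AP [Adj clever]]] [N critic]]]]
The words 'some clever grammar' are exhaustively dominated by a single NP node (built by NP → Det AP N), so they form a constituent.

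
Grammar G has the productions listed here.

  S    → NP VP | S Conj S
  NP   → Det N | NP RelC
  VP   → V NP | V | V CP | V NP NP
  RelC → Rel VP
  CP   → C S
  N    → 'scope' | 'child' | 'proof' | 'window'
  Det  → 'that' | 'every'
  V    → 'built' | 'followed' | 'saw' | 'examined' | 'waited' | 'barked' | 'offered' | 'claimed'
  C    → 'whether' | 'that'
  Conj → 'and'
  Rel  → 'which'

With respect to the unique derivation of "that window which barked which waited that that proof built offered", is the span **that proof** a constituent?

Yes

[S [NP [NP [NP [Det that] [N window]] [RelC [Rel which] [VP [V barked]]]] [RelC [Rel which] [VP [V waited] [CP [C that] [S [NP [Det that] [N proof]] [VP [V built]]]]]]] [VP [V offered]]]
The words 'that proof' are exhaustively dominated by a single NP node (built by NP → Det N), so they form a constituent.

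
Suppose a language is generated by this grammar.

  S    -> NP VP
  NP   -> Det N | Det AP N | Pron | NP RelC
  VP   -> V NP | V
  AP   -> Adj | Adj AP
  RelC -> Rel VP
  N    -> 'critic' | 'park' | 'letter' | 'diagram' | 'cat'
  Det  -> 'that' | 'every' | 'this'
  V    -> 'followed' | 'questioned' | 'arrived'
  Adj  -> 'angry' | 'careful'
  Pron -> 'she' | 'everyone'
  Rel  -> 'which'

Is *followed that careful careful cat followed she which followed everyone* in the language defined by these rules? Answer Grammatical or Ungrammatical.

For S → NP VP, no prefix of the string parses as an NP.

Ungrammatical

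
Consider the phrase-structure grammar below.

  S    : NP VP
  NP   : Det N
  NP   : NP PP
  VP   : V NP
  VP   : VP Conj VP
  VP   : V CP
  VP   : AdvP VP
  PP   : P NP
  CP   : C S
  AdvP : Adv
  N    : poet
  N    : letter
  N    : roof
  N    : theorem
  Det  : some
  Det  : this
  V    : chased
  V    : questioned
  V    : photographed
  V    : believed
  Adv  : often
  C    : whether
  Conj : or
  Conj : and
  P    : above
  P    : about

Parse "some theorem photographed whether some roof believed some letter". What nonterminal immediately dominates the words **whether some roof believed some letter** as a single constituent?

CP

S
  NP
    Det: some
    N: theorem
  VP
    V: photographed
    CP
      C: whether
      S
        NP
          Det: some
          N: roof
        VP
          V: believed
          NP
            Det: some
            N: letter
The span 'whether some roof believed some letter' is the CP node built by CP → C S.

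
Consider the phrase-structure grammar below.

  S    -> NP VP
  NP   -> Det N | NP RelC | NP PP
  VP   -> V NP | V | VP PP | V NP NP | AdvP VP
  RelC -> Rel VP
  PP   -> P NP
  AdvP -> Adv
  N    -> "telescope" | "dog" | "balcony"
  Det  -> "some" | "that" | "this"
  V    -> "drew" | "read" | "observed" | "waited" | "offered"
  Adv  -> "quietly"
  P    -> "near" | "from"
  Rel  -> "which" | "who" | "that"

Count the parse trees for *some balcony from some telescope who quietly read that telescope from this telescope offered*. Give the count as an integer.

9

Two of the 9 distinct bracketings:
[S [NP [NP [NP [Det some] [N balcony]] [PP [P from] [NP [Det some] [N telescope]]]] [RelC [Rel who] [VP [VP [AdvP [Adv quietly]] [VP [V read] [NP [Det that] [N telescope]]]] [PP [P from] [NP [Det this] [N telescope]]]]]] [VP [V offered]]]
[S [NP [NP [NP [Det some] [N balcony]] [PP [P from] [NP [Det some] [N telescope]]]] [RelC [Rel who] [VP [AdvP [Adv quietly]] [VP [V read] [NP [NP [Det that] [N telescope]] [PP [P from] [NP [Det this] [N telescope]]]]]]]] [VP [V offered]]]
The difference turns on whether VP → VP PP is used at the relevant span, versus an alternative expansion of VP.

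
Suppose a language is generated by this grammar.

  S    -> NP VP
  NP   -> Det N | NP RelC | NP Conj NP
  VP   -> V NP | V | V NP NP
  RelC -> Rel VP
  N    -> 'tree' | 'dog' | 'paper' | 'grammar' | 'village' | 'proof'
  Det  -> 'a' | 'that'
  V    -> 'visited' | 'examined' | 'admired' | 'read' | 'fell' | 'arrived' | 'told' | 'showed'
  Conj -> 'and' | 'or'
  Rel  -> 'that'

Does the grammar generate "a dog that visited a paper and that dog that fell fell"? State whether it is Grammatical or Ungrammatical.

Grammatical

S
  NP
    NP
      Det: a
      N: dog
    RelC
      Rel: that
      VP
        V: visited
        NP
          NP
            NP
              Det: a
              N: paper
            Conj: and
            NP
              Det: that
              N: dog
          RelC
            Rel: that
            VP
              V: fell
  VP
    V: fell
Each bracket corresponds to one application of a listed rule, so the string is derivable from S.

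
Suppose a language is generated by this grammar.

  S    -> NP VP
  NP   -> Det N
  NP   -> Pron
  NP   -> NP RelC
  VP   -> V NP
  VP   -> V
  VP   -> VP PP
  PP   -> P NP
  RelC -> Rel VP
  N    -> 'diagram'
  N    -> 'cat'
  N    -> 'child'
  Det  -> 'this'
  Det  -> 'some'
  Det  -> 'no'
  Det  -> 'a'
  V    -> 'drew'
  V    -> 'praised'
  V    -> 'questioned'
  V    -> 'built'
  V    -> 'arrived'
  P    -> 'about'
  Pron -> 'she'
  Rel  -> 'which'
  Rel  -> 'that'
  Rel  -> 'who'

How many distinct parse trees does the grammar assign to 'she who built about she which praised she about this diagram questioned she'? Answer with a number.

3

Two of the 3 distinct bracketings:
[S [NP [NP [Pron she]] [RelC [Rel who] [VP [VP [V built]] [PP [P about] [NP [NP [Pron she]] [RelC [Rel which] [VP [VP [V praised] [NP [Pron she]]] [PP [P about] [NP [Det this] [N diagram]]]]]]]]]] [VP [V questioned] [NP [Pron she]]]]
[S [NP [NP [Pron she]] [RelC [Rel who] [VP [VP [VP [V built]] [PP [P about] [NP [NP [Pron she]] [RelC [Rel which] [VP [V praised] [NP [Pron she]]]]]]] [PP [P about] [NP [Det this] [N diagram]]]]]] [VP [V questioned] [NP [Pron she]]]]
The trees differ in how a recursive rule is bracketed over the same span.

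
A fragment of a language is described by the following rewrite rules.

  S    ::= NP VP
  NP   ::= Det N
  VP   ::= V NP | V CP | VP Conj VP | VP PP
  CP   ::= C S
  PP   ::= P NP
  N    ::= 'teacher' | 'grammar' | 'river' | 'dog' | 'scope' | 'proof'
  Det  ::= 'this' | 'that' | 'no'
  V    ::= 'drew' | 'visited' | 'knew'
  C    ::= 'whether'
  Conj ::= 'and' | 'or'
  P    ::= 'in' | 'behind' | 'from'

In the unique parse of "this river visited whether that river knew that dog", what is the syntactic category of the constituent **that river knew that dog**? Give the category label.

S

S
  NP
    Det: this
    N: river
  VP
    V: visited
    CP
      C: whether
      S
        NP
          Det: that
          N: river
        VP
          V: knew
          NP
            Det: that
            N: dog
The span 'that river knew that dog' is the S node built by S → NP VP.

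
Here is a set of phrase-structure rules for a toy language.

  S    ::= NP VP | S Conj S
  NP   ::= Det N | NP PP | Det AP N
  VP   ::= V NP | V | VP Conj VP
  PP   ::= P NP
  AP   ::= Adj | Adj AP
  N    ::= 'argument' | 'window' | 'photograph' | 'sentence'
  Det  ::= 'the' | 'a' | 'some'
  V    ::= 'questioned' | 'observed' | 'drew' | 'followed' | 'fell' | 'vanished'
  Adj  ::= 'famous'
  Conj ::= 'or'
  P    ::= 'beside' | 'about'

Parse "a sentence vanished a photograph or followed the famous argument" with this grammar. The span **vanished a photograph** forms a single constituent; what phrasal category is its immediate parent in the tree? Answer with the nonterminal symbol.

S
  NP
    Det: a
    N: sentence
  VP
    VP
      V: vanished
      NP
        Det: a
        N: photograph
    Conj: or
    VP
      V: followed
      NP
        Det: the
        AP
          Adj: famous
        N: argument
The span 'vanished a photograph' is the VP node built by VP → V NP.
Its mother is the VP built by VP → VP Conj VP.

VP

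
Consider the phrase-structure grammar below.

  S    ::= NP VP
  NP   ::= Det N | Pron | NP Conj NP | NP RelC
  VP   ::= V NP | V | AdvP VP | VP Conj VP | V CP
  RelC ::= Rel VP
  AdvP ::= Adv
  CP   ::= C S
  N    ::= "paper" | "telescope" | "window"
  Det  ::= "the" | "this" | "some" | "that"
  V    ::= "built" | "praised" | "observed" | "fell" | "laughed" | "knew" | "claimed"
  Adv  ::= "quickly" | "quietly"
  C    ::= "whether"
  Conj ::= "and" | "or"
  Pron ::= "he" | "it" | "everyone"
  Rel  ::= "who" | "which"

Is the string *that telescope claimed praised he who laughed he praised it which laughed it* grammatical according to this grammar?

Ungrammatical

For S → NP VP, the only prefix that parses as NP is 'that telescope', but the remainder 'claimed praised he who laughed he praised it which laughed it' is not a VP under these rules.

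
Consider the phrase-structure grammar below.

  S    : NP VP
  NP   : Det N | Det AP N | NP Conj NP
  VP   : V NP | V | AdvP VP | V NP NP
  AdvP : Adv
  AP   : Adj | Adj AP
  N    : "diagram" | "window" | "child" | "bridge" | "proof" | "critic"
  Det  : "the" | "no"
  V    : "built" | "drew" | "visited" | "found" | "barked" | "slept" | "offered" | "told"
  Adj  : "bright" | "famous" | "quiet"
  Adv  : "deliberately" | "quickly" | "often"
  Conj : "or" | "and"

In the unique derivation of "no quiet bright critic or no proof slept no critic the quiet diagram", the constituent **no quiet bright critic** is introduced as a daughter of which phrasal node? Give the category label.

[S [NP [NP [Det no] [AP [Adj quiet] [AP [Adj bright]]] [N critic]] [Conj or] [NP [Det no] [N proof]]] [VP [V slept] [NP [Det no] [N critic]] [NP [Det the] [AP [Adj quiet]] [N diagram]]]]
The span 'no quiet bright critic' is the NP node built by NP → Det AP N.
Its mother is the NP built by NP → NP Conj NP.

NP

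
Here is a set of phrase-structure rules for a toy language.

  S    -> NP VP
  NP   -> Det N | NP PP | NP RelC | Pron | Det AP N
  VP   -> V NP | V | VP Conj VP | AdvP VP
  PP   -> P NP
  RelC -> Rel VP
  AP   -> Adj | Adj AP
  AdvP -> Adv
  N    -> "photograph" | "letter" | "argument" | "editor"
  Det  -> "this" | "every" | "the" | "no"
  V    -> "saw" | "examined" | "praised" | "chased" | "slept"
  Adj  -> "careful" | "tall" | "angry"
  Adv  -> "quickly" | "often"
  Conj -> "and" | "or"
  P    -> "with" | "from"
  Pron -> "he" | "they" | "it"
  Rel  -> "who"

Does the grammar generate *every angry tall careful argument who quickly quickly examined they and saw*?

Ungrammatical

For S → NP VP, every NP-prefix leaves a non-VP remainder: after 'every angry tall careful argument' the remainder is not a VP; after 'every angry tall careful argument who quickly quickly examined' the remainder is not a VP; after 'every angry tall careful argument who quickly quickly examined they' the remainder is not a VP.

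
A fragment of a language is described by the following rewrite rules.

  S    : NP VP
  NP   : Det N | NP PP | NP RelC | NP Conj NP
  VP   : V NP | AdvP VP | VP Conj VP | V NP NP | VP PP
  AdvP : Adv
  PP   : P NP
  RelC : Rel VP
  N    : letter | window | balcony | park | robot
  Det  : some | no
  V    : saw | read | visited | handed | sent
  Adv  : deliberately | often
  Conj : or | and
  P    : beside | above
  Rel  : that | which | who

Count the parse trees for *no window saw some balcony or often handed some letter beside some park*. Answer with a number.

4

Two of the 4 distinct bracketings:
[S [NP [Det no] [N window]] [VP [VP [V saw] [NP [Det some] [N balcony]]] [Conj or] [VP [AdvP [Adv often]] [VP [V handed] [NP [NP [Det some] [N letter]] [PP [P beside] [NP [Det some] [N park]]]]]]]]
[S [NP [Det no] [N window]] [VP [VP [V saw] [NP [Det some] [N balcony]]] [Conj or] [VP [AdvP [Adv often]] [VP [VP [V handed] [NP [Det some] [N letter]]] [PP [P beside] [NP [Det some] [N park]]]]]]]
The difference turns on whether NP → NP PP is used at the relevant span, versus an alternative expansion of NP.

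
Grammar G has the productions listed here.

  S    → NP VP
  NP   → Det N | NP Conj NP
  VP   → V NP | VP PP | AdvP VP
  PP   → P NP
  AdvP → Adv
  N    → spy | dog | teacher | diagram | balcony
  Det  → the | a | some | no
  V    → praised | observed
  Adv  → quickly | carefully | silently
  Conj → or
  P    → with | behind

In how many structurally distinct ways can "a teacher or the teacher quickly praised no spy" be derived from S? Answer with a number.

[S [NP [NP [Det a] [N teacher]] [Conj or] [NP [Det the] [N teacher]]] [VP [AdvP [Adv quickly]] [VP [V praised] [NP [Det no] [N spy]]]]]
No rule offers an alternative attachment or grouping for any span, so this is the only derivation.

1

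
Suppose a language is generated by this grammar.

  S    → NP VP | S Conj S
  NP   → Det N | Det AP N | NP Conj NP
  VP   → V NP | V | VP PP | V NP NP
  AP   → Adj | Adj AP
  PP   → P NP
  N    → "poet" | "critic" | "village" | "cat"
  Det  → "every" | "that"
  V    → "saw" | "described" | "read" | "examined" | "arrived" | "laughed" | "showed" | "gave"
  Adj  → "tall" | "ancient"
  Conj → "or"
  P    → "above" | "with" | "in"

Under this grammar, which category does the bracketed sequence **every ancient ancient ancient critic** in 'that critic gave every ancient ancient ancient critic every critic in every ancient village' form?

[S [NP [Det that] [N critic]] [VP [VP [V gave] [NP [Det every] [AP [Adj ancient] [AP [Adj ancient] [AP [Adj ancient]]]] [N critic]] [NP [Det every] [N critic]]] [PP [P in] [NP [Det every] [AP [Adj ancient]] [N village]]]]]
The span 'every ancient ancient ancient critic' is the NP node built by NP → Det AP N.

NP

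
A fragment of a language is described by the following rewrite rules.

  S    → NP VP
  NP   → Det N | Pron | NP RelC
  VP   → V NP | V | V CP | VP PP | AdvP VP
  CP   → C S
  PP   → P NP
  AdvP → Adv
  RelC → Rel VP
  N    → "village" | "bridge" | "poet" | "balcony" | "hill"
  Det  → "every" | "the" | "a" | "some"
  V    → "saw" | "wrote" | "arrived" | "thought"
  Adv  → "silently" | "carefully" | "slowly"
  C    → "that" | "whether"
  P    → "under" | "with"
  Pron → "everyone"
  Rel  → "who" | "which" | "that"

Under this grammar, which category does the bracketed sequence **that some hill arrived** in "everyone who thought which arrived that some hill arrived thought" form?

CP

S
  NP
    NP
      NP
        Pron: everyone
      RelC
        Rel: who
        VP
          V: thought
    RelC
      Rel: which
      VP
        V: arrived
        CP
          C: that
          S
            NP
              Det: some
              N: hill
            VP
              V: arrived
  VP
    V: thought
The span 'that some hill arrived' is the CP node built by CP → C S.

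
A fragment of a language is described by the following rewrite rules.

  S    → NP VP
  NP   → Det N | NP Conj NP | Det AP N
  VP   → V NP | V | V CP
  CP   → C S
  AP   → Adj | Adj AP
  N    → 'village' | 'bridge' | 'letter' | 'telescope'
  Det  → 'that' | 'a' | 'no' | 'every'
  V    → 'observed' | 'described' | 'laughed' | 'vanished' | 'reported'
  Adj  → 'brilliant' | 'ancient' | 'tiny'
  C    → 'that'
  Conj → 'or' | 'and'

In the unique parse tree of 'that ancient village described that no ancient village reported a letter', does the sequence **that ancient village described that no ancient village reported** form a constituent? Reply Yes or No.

[S [NP [Det that] [AP [Adj ancient]] [N village]] [VP [V described] [CP [C that] [S [NP [Det no] [AP [Adj ancient]] [N village]] [VP [V reported] [NP [Det a] [N letter]]]]]]]
The smallest constituent containing 'that ancient village described that no ancient village reported' is the S spanning 'that ancient village described that no ancient village reported a letter'; no single node in the tree dominates exactly the given words.

No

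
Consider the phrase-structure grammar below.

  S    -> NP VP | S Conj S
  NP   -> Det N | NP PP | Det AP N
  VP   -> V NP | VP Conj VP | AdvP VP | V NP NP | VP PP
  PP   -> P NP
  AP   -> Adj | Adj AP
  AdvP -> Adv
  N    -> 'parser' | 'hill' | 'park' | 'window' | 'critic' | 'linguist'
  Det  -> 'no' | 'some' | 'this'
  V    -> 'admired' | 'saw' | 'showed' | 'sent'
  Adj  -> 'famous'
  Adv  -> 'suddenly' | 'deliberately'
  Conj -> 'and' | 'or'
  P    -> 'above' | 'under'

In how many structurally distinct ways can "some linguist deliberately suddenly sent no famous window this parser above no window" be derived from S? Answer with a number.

4

Two of the 4 distinct bracketings:
[S [NP [Det some] [N linguist]] [VP [AdvP [Adv deliberately]] [VP [AdvP [Adv suddenly]] [VP [V sent] [NP [Det no] [AP [Adj famous]] [N window]] [NP [NP [Det this] [N parser]] [PP [P above] [NP [Det no] [N window]]]]]]]]
[S [NP [Det some] [N linguist]] [VP [AdvP [Adv deliberately]] [VP [AdvP [Adv suddenly]] [VP [VP [V sent] [NP [Det no] [AP [Adj famous]] [N window]] [NP [Det this] [N parser]]] [PP [P above] [NP [Det no] [N window]]]]]]]
The difference turns on whether NP → NP PP is used at the relevant span, versus an alternative expansion of NP.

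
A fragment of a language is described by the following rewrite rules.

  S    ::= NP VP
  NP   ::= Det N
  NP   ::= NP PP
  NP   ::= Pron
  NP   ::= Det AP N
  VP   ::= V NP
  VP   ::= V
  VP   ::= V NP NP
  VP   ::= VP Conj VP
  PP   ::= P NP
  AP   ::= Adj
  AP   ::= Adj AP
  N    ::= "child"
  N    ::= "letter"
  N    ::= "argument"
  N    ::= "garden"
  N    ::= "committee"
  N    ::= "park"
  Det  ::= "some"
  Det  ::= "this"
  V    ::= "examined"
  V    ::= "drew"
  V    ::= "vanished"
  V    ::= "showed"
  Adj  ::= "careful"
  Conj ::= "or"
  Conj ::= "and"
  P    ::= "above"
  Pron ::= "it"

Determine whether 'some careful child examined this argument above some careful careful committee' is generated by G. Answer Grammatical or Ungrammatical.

Grammatical

[S [NP [Det some] [AP [Adj careful]] [N child]] [VP [V examined] [NP [NP [Det this] [N argument]] [PP [P above] [NP [Det some] [AP [Adj careful] [AP [Adj careful]]] [N committee]]]]]]
The bracketing above is licensed at every node by one of the given productions, with S at the root.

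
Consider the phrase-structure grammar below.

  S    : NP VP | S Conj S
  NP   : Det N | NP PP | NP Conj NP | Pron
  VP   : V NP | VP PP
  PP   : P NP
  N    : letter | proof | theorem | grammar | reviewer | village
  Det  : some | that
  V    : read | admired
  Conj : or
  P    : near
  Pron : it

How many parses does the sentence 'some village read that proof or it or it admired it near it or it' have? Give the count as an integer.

6

Two of the 6 distinct bracketings:
[S [S [NP [Det some] [N village]] [VP [V read] [NP [Det that] [N proof]]]] [Conj or] [S [NP [NP [Pron it]] [Conj or] [NP [Pron it]]] [VP [V admired] [NP [NP [Pron it]] [PP [P near] [NP [NP [Pron it]] [Conj or] [NP [Pron it]]]]]]]]
[S [S [NP [Det some] [N village]] [VP [V read] [NP [Det that] [N proof]]]] [Conj or] [S [NP [NP [Pron it]] [Conj or] [NP [Pron it]]] [VP [V admired] [NP [NP [NP [Pron it]] [PP [P near] [NP [Pron it]]]] [Conj or] [NP [Pron it]]]]]]
The trees differ in how a recursive rule is bracketed over the same span.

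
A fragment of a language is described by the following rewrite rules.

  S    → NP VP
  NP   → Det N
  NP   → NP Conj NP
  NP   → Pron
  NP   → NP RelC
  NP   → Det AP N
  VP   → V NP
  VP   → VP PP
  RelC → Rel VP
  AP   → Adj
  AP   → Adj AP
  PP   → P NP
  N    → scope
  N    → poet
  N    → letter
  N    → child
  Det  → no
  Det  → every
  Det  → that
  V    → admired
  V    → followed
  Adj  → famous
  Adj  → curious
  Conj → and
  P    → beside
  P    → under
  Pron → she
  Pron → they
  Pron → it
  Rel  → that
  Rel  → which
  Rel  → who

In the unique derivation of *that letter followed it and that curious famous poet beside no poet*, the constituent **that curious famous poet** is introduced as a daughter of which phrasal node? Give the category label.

S
  NP
    Det: that
    N: letter
  VP
    VP
      V: followed
      NP
        NP
          Pron: it
        Conj: and
        NP
          Det: that
          AP
            Adj: curious
            AP
              Adj: famous
          N: poet
    PP
      P: beside
      NP
        Det: no
        N: poet
The span 'that curious famous poet' is the NP node built by NP → Det AP N.
Its mother is the NP built by NP → NP Conj NP.

NP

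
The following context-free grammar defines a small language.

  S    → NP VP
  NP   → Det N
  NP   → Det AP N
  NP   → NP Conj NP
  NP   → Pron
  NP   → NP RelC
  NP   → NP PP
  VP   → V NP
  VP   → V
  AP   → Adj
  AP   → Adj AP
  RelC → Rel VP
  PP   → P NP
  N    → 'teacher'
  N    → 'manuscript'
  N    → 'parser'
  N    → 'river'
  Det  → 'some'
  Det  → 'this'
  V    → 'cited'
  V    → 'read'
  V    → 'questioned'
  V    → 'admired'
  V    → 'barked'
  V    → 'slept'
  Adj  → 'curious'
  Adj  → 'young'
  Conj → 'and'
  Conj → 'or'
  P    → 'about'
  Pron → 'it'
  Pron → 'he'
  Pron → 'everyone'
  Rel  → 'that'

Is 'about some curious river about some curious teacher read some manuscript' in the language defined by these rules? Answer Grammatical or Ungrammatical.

For S → NP VP, no prefix of the string parses as an NP.

Ungrammatical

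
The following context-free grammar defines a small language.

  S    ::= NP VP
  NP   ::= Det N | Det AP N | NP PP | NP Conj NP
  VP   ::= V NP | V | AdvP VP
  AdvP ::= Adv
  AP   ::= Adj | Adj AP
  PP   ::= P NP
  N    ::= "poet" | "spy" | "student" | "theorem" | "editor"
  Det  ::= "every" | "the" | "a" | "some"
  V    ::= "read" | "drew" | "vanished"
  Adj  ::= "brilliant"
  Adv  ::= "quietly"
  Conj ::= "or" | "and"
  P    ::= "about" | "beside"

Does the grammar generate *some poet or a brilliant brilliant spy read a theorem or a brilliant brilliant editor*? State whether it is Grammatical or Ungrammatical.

Grammatical

S
  NP
    NP
      Det: some
      N: poet
    Conj: or
    NP
      Det: a
      AP
        Adj: brilliant
        AP
          Adj: brilliant
      N: spy
  VP
    V: read
    NP
      NP
        Det: a
        N: theorem
      Conj: or
      NP
        Det: a
        AP
          Adj: brilliant
          AP
            Adj: brilliant
        N: editor
The bracketing above is licensed at every node by one of the given productions, with S at the root.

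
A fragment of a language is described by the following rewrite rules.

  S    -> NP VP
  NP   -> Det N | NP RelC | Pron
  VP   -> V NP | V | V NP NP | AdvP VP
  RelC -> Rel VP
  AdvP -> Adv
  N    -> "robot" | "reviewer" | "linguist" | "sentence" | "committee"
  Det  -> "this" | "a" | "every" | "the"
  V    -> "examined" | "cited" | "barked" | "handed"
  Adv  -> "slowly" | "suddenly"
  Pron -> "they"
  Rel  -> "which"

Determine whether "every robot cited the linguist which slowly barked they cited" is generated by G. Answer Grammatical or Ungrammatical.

For S → NP VP, the only prefix that parses as NP is 'every robot', but the remainder 'cited the linguist which slowly barked they cited' is not a VP under these rules.

Ungrammatical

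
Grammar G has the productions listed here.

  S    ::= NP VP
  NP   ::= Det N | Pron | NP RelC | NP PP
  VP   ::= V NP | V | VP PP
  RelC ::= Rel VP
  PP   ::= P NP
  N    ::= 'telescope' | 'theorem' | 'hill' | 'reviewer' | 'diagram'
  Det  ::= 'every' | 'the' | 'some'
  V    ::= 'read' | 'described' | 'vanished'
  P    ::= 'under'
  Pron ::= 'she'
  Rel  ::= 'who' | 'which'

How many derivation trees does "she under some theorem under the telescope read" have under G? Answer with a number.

2

The two bracketings:
[S [NP [NP [Pron she]] [PP [P under] [NP [NP [Det some] [N theorem]] [PP [P under] [NP [Det the] [N telescope]]]]]] [VP [V read]]]
[S [NP [NP [NP [Pron she]] [PP [P under] [NP [Det some] [N theorem]]]] [PP [P under] [NP [Det the] [N telescope]]]] [VP [V read]]]
The trees differ in how a recursive rule is bracketed over the same span.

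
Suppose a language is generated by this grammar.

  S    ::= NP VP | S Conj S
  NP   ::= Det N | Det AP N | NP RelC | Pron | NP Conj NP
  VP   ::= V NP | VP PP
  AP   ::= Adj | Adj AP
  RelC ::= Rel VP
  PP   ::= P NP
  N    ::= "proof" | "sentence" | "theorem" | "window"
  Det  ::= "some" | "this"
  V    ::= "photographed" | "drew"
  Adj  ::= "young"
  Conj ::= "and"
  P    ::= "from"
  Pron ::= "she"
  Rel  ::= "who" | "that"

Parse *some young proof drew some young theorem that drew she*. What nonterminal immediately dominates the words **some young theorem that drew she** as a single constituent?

S
  NP
    Det: some
    AP
      Adj: young
    N: proof
  VP
    V: drew
    NP
      NP
        Det: some
        AP
          Adj: young
        N: theorem
      RelC
        Rel: that
        VP
          V: drew
          NP
            Pron: she
The span 'some young theorem that drew she' is the NP node built by NP → NP RelC.

NP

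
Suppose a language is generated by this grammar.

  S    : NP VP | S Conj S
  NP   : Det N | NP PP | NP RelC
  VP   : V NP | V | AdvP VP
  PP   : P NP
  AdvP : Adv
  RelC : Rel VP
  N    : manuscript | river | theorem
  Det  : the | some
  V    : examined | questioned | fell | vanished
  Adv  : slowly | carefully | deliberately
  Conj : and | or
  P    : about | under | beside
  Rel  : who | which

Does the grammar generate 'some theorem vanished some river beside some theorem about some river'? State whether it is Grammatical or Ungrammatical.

[S [NP [Det some] [N theorem]] [VP [V vanished] [NP [NP [Det some] [N river]] [PP [P beside] [NP [NP [Det some] [N theorem]] [PP [P about] [NP [Det some] [N river]]]]]]]]
The bracketing above is licensed at every node by one of the given productions, with S at the root.

Grammatical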